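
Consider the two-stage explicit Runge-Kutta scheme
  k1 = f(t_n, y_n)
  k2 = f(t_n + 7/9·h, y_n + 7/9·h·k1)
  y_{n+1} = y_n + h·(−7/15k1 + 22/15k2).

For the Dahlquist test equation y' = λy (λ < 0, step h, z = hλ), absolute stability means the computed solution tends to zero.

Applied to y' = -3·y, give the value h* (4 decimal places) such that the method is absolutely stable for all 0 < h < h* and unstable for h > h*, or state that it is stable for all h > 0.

Test eqn y'=λy, z=hλ:
  k1=λy_n ⇒ h·k1=z·y_n;  k2=λ(1+7/9z)y_n ⇒ h·k2=z(1+7/9z)y_n
  y_{n+1}/y_n = 1 − 7/15z + 22/15z(1+7/9z) = 1 + z + 154/135z²
  R(z) = 1 + z + 154/135z².

Solve |R(x)|<1 on ℝ⁻.
x=-0.79: |R|=0.9219
R=1: x+154/135x²=0 ⇒ x=−135/154=-0.8766; min R=1−1/(4·154/135)=0.7808>−1
Confirm numerically:
  x=-0.838: |R|=0.96308 <1
  x=-0.700: |R|=0.85896 <1
  x=-0.604: |R|=0.81216 <1
  x=-0.444: |R|=0.78088 <1
  x=-1.358: |R|=1.74571 >1
  x=-1.215: |R|=1.46899 >1
So |R|<1 on (-0.8766, 0).

(-0.8766,0); λ=-3 ⇒ h* = (135/154)/3 = 0.2922.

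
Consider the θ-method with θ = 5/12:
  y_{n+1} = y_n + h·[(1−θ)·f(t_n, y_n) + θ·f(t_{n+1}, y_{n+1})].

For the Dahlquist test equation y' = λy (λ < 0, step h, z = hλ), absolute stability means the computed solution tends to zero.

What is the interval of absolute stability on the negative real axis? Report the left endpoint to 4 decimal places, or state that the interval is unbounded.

z∈(-12.0000,0).

Test eqn y'=λy, z=hλ:
  y_{n+1} = y_n + z·[7/12·y_n + 5/12·y_{n+1}] ⇒ (1 − 5/12z)y_{n+1} = (1 + 7/12z)y_n
  so R(z) = (1 + 7/12z)/(1 − 5/12z).

Need |R(x)|<1, x<0.
x=-0.61: |R|=0.5136
R=−1: 1+7/12x = −1+5/12x ⇒ -1/6x=2 ⇒ x=2/(-1/6)=-12.0000
Confirm numerically:
  x=-10.508: |R|=0.95377 <1
  x=-8.339: |R|=0.86364 <1
  x=-6.336: |R|=0.74066 <1
  x=-12.545: |R|=1.01459 >1
  x=-12.295: |R|=1.00803 >1
  x=-12.290: |R|=1.00790 >1
So |R|<1 on (-12.0000, 0).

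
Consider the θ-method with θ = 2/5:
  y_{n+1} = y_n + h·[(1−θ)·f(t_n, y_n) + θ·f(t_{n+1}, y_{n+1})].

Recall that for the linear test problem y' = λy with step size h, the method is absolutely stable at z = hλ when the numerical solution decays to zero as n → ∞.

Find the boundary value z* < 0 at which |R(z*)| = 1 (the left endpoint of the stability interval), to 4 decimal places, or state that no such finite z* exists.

z* = -10.0000.

On y'=λy, z=hλ:
  y_{n+1} = y_n + z·[3/5·y_n + 2/5·y_{n+1}] ⇒ (1 − 2/5z)y_{n+1} = (1 + 3/5z)y_n
  Hence R(z) = (1 + 3/5z)/(1 − 2/5z).

Boundary: |R(x)|=1, x<0.
x=-1.23: |R|=0.1756
R=−1: 1+3/5x = −1+2/5x ⇒ -1/5x=2 ⇒ x=2/(-1/5)=-10.0000
Confirm numerically:
  x=-7.967: |R|=0.90289 <1
  x=-4.598: |R|=0.61947 <1
  x=-4.469: |R|=0.60317 <1
  x=-10.503: |R|=1.01934 >1
  x=-10.229: |R|=1.00900 >1
  x=-10.088: |R|=1.00350 >1
So |R|<1 on (-10.0000, 0).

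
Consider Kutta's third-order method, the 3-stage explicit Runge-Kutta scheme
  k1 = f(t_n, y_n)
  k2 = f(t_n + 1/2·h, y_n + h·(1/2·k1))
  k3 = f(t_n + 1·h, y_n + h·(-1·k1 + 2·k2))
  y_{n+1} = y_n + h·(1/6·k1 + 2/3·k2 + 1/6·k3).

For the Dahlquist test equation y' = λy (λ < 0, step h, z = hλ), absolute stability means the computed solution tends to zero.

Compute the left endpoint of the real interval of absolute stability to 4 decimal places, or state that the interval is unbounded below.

left endpoint -2.5127.

On y'=λy, z=hλ:
  order 3, 3-stage ⇒ R(z)=1+z+z^2/2+z^3/6
  (e.g. R(-0.42)=0.65585, |R|=0.65585)

Find x<0 with |R(x)|<1.
x=-0.42: |R|=0.6559
|R(-2.01)|=0.3434 |R(-1.16)|=0.2527 |R(-0.78)|=0.4451
Bisect:
  x_lo=-3.3700 |R|=3.0703  x_hi=-0.0632 |R|=0.9388
  mid=-1.71657 |R|=0.08627 →hi
  mid=-2.54327 |R|=1.05090 →lo
  mid=-2.12992 |R|=0.47206 →hi
  mid=-2.33660 |R|=0.73293 →hi
  mid=-2.43993 |R|=0.88423 →hi
  mid=-2.49160 |R|=0.96557 →hi
  mid=-2.51744 |R|=1.00773 →lo
  mid=-2.50452 |R|=0.98653 →hi
  mid=-2.51098 |R|=0.99710 →hi
  mid=-2.51421 |R|=1.00241 →lo
  ...
  [-2.51280,-2.51259] ⇒ x*=-2.5127
Stable set (-2.5127, 0).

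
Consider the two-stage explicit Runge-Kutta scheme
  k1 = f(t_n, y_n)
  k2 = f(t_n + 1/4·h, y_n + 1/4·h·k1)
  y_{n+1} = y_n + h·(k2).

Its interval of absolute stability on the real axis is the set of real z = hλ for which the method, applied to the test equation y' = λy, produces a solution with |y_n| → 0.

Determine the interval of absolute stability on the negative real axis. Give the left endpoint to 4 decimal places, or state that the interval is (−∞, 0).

With y'=λy (z=hλ):
  k1=λy_n ⇒ h·k1=z·y_n;  k2=λ(1+1/4z)y_n ⇒ h·k2=z(1+1/4z)y_n
  y_{n+1}/y_n = 1 + z(1+1/4z) = 1 + z + 1/4z²
  ⇒ R(z) = 1 + z + 1/4z².

Find x<0 with |R(x)|<1.
x=-1.5: |R|=0.0625
R=1: x+1/4x²=0 ⇒ x=−4=-4.0000; min R=1−1/(4·1/4)=0.0000>−1
Confirm numerically:
  x=-3.623: |R|=0.65853 <1
  x=-2.179: |R|=0.00801 <1
  x=-1.827: |R|=0.00748 <1
  x=-1.705: |R|=0.02176 <1
  x=-4.534: |R|=1.60529 >1
  x=-4.119: |R|=1.12254 >1
Interval (-4.0000, 0).

z∈(-4.0000,0).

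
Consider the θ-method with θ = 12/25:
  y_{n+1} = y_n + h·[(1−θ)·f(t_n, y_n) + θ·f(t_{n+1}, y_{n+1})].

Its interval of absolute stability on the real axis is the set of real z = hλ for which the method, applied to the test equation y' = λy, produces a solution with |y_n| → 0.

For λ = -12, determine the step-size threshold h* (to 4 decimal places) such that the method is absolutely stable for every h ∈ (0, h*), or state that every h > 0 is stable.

On y'=λy, z=hλ:
  y_{n+1} = y_n + z·[13/25·y_n + 12/25·y_{n+1}] ⇒ (1 − 12/25z)y_{n+1} = (1 + 13/25z)y_n
  R(z) = (1 + 13/25z)/(1 − 12/25z).

Solve |R(x)|<1 on ℝ⁻.
x=-0.46: |R|=0.6232
R=−1: 1+13/25x = −1+12/25x ⇒ -1/25x=2 ⇒ x=2/(-1/25)=-50.0000
Confirm numerically:
  x=-43.613: |R|=0.98835 <1
  x=-34.866: |R|=0.96587 <1
  x=-31.721: |R|=0.95494 <1
  x=-50.468: |R|=1.00074 >1
  x=-50.360: |R|=1.00057 >1
  x=-50.241: |R|=1.00038 >1
So |R|<1 on (-50.0000, 0).

(-50.0000,0); λ=-12 ⇒ h* = (50)/12 = 4.1667.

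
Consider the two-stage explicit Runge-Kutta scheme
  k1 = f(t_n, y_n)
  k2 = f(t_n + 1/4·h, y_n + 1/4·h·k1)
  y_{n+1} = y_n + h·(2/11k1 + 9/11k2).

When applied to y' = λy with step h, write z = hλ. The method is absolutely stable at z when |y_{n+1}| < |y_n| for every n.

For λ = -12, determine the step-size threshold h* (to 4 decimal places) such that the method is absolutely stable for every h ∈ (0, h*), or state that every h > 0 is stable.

On y'=λy, z=hλ:
  k1=λy_n ⇒ h·k1=z·y_n;  k2=λ(1+1/4z)y_n ⇒ h·k2=z(1+1/4z)y_n
  y_{n+1}/y_n = 1 + 2/11z + 9/11z(1+1/4z) = 1 + z + 9/44z²
  so R(z) = 1 + z + 9/44z².

Solve |R(x)|<1 on ℝ⁻.
x=-0.71: |R|=0.3931
R=1: x+9/44x²=0 ⇒ x=−44/9=-4.8889; min R=1−1/(4·9/44)=-0.2222>−1
Confirm numerically:
  x=-4.555: |R|=0.68891 <1
  x=-3.742: |R|=0.12216 <1
  x=-3.270: |R|=0.08282 <1
  x=-2.641: |R|=0.21432 <1
  x=-5.458: |R|=1.63536 >1
  x=-5.232: |R|=1.36719 >1
  x=-5.068: |R|=1.18567 >1
So |R|<1 on (-4.8889, 0).

(-4.8889,0); λ=-12 ⇒ h* = (44/9)/12 = 0.4074.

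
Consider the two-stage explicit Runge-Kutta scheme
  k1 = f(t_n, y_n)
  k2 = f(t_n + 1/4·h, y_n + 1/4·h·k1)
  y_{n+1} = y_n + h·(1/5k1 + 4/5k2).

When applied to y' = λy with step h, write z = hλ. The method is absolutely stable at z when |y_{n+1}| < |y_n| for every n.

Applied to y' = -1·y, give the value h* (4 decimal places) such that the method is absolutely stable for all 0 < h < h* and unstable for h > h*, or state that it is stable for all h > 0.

On y'=λy, z=hλ:
  k1=λy_n ⇒ h·k1=z·y_n;  k2=λ(1+1/4z)y_n ⇒ h·k2=z(1+1/4z)y_n
  y_{n+1}/y_n = 1 + 1/5z + 4/5z(1+1/4z) = 1 + z + 1/5z²
  ⇒ R(z) = 1 + z + 1/5z².

Find x<0 with |R(x)|<1.
x=-1.26: |R|=0.0575
R=1: x+1/5x²=0 ⇒ x=−5=-5.0000; min R=1−1/(4·1/5)=-0.2500>−1
Confirm numerically:
  x=-4.026: |R|=0.21574 <1
  x=-3.750: |R|=0.06250 <1
  x=-3.453: |R|=0.06836 <1
  x=-5.346: |R|=1.36994 >1
  x=-5.310: |R|=1.32922 >1
  x=-5.099: |R|=1.10096 >1
So |R|<1 on (-5.0000, 0).

(-5.0000,0); λ=-1 ⇒ h* = (5)/1 = 5.0000.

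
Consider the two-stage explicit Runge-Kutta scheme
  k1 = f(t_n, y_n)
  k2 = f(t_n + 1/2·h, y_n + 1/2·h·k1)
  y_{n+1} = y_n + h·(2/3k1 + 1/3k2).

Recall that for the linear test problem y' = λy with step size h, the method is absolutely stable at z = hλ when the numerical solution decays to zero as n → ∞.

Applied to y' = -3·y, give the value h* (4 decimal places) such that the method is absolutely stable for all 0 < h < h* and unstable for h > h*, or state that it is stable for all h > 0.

On y'=λy, z=hλ:
  k1=λy_n ⇒ h·k1=z·y_n;  k2=λ(1+1/2z)y_n ⇒ h·k2=z(1+1/2z)y_n
  y_{n+1}/y_n = 1 + 2/3z + 1/3z(1+1/2z) = 1 + z + 1/6z²
  ⇒ R(z) = 1 + z + 1/6z².

Need |R(x)|<1, x<0.
x=-1.78: |R|=0.2519
R=1: x+1/6x²=0 ⇒ x=−6=-6.0000; min R=1−1/(4·1/6)=-0.5000>−1
Confirm numerically:
  x=-5.857: |R|=0.86041 <1
  x=-5.541: |R|=0.57611 <1
  x=-5.154: |R|=0.27329 <1
  x=-2.665: |R|=0.48130 <1
  x=-6.521: |R|=1.56624 >1
  x=-6.495: |R|=1.53584 >1
  x=-6.327: |R|=1.34482 >1
Stable set (-6.0000, 0).

(-6.0000,0); λ=-3 ⇒ h* = (6)/3 = 2.0000.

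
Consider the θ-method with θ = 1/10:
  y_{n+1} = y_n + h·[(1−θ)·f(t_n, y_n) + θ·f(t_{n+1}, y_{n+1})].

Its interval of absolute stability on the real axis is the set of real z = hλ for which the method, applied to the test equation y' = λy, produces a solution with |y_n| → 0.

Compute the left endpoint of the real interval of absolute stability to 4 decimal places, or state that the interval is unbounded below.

Test eqn y'=λy, z=hλ:
  y_{n+1} = y_n + z·[9/10·y_n + 1/10·y_{n+1}] ⇒ (1 − 1/10z)y_{n+1} = (1 + 9/10z)y_n
  ⇒ R(z) = (1 + 9/10z)/(1 − 1/10z).

Find x<0 with |R(x)|<1.
x=-0.88: |R|=0.1912
R=−1: 1+9/10x = −1+1/10x ⇒ -4/5x=2 ⇒ x=2/(-4/5)=-2.5000
Confirm numerically:
  x=-2.323: |R|=0.88509 <1
  x=-2.019: |R|=0.67984 <1
  x=-1.315: |R|=0.16217 <1
  x=-1.000: |R|=0.09091 <1
  x=-2.869: |R|=1.22939 >1
  x=-2.775: |R|=1.17221 >1
  x=-2.628: |R|=1.08109 >1
So |R|<1 on (-2.5000, 0).

z* = -2.5000.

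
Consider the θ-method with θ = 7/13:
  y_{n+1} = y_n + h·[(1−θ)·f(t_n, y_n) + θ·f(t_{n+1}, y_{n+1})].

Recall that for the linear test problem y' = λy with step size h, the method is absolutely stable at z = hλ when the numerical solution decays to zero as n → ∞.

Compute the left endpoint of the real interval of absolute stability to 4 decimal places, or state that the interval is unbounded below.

(−∞, 0) — no finite endpoint.

Set f=λy, z=hλ:
  y_{n+1} = y_n + z·[6/13·y_n + 7/13·y_{n+1}] ⇒ (1 − 7/13z)y_{n+1} = (1 + 6/13z)y_n
  Hence R(z) = (1 + 6/13z)/(1 − 7/13z).

Boundary: |R(x)|=1, x<0.
x=-1.68: |R|=0.1179
x=-2: |R|=0.0370
x=-10: |R|=0.5663
x=-100: |R|=0.8233
θ=7/13≥1/2 ⇒ |1+6/13x|<|1−7/13x| ∀x<0 ⇒ stable on all of ℝ⁻.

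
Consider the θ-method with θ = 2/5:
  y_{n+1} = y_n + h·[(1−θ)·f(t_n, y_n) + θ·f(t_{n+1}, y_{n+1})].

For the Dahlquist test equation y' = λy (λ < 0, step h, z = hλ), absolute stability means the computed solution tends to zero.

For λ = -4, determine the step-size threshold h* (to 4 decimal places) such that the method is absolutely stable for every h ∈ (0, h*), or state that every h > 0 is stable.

(-10.0000,0); λ=-4 ⇒ h* = (10)/4 = 2.5000.

Set f=λy, z=hλ:
  y_{n+1} = y_n + z·[3/5·y_n + 2/5·y_{n+1}] ⇒ (1 − 2/5z)y_{n+1} = (1 + 3/5z)y_n
  so R(z) = (1 + 3/5z)/(1 − 2/5z).

Find x<0 with |R(x)|<1.
x=-1.14: |R|=0.2170
R=−1: 1+3/5x = −1+2/5x ⇒ -1/5x=2 ⇒ x=2/(-1/5)=-10.0000
Confirm numerically:
  x=-9.354: |R|=0.97275 <1
  x=-7.873: |R|=0.89747 <1
  x=-6.734: |R|=0.82315 <1
  x=-5.240: |R|=0.69251 <1
  x=-10.178: |R|=1.00702 >1
  x=-10.168: |R|=1.00663 >1
So |R|<1 on (-10.0000, 0).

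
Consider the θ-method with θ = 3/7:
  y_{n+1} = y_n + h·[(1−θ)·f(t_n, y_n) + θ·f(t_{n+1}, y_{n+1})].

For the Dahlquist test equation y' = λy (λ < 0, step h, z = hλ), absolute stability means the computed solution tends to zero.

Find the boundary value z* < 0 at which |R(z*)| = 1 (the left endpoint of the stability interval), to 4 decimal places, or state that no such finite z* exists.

Test eqn y'=λy, z=hλ:
  y_{n+1} = y_n + z·[4/7·y_n + 3/7·y_{n+1}] ⇒ (1 − 3/7z)y_{n+1} = (1 + 4/7z)y_n
  Hence R(z) = (1 + 4/7z)/(1 − 3/7z).

Boundary: |R(x)|=1, x<0.
x=-1.23: |R|=0.1946
R=−1: 1+4/7x = −1+3/7x ⇒ -1/7x=2 ⇒ x=2/(-1/7)=-14.0000
Confirm numerically:
  x=-12.718: |R|=0.97161 <1
  x=-11.249: |R|=0.93249 <1
  x=-6.897: |R|=0.74349 <1
  x=-6.518: |R|=0.71823 <1
  x=-14.455: |R|=1.00903 >1
  x=-14.348: |R|=1.00695 >1
  x=-14.233: |R|=1.00469 >1
Stable set (-14.0000, 0).

z* = -14.0000.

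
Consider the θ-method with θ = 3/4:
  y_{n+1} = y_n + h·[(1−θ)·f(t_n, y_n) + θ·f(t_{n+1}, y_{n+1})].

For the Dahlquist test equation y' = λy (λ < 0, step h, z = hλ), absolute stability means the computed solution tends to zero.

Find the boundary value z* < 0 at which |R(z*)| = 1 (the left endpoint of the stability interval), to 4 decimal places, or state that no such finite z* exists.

On y'=λy, z=hλ:
  y_{n+1} = y_n + z·[1/4·y_n + 3/4·y_{n+1}] ⇒ (1 − 3/4z)y_{n+1} = (1 + 1/4z)y_n
  R(z) = (1 + 1/4z)/(1 − 3/4z).

Find x<0 with |R(x)|<1.
x=-1.68: |R|=0.2566
x=-2: |R|=0.2000
x=-10: |R|=0.1765
x=-100: |R|=0.3158
θ=3/4≥1/2 ⇒ |1+1/4x|<|1−3/4x| ∀x<0 ⇒ stable on all of ℝ⁻.

interval (−∞, 0).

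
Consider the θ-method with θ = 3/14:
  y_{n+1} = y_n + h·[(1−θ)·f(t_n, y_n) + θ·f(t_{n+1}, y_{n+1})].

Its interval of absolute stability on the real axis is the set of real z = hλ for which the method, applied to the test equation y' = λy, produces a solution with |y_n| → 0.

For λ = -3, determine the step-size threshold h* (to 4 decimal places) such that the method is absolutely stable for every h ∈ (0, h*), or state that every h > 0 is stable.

On y'=λy, z=hλ:
  y_{n+1} = y_n + z·[11/14·y_n + 3/14·y_{n+1}] ⇒ (1 − 3/14z)y_{n+1} = (1 + 11/14z)y_n
  Hence R(z) = (1 + 11/14z)/(1 − 3/14z).

Solve |R(x)|<1 on ℝ⁻.
x=-1.67: |R|=0.2299
R=−1: 1+11/14x = −1+3/14x ⇒ -4/7x=2 ⇒ x=2/(-4/7)=-3.5000
Confirm numerically:
  x=-3.210: |R|=0.90182 <1
  x=-2.309: |R|=0.54470 <1
  x=-2.259: |R|=0.52216 <1
  x=-2.118: |R|=0.45681 <1
  x=-3.953: |R|=1.14014 >1
  x=-3.615: |R|=1.03703 >1
  x=-3.583: |R|=1.02683 >1
So |R|<1 on (-3.5000, 0).

(-3.5000,0); λ=-3 ⇒ h* = (7/2)/3 = 1.1667.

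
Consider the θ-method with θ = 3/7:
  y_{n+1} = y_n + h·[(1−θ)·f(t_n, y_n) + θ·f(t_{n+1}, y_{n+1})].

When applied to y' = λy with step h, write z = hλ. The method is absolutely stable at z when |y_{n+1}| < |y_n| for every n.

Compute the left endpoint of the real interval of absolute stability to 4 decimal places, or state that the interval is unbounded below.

Set f=λy, z=hλ:
  y_{n+1} = y_n + z·[4/7·y_n + 3/7·y_{n+1}] ⇒ (1 − 3/7z)y_{n+1} = (1 + 4/7z)y_n
  R(z) = (1 + 4/7z)/(1 − 3/7z).

Need |R(x)|<1, x<0.
x=-0.79: |R|=0.4098
R=−1: 1+4/7x = −1+3/7x ⇒ -1/7x=2 ⇒ x=2/(-1/7)=-14.0000
Confirm numerically:
  x=-8.842: |R|=0.84615 <1
  x=-8.752: |R|=0.84219 <1
  x=-6.935: |R|=0.74591 <1
  x=-5.996: |R|=0.67969 <1
  x=-14.556: |R|=1.01097 >1
  x=-14.344: |R|=1.00688 >1
  x=-14.128: |R|=1.00259 >1
Interval (-14.0000, 0).

z* = -14.0000.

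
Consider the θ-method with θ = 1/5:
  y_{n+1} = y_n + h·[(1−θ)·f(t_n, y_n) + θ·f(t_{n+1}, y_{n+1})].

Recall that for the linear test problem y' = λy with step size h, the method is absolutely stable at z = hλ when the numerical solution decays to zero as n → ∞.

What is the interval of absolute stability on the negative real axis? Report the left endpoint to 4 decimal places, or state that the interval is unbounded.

On y'=λy, z=hλ:
  y_{n+1} = y_n + z·[4/5·y_n + 1/5·y_{n+1}] ⇒ (1 − 1/5z)y_{n+1} = (1 + 4/5z)y_n
  ⇒ R(z) = (1 + 4/5z)/(1 − 1/5z).

Boundary: |R(x)|=1, x<0.
x=-1.3: |R|=0.0317
R=−1: 1+4/5x = −1+1/5x ⇒ -3/5x=2 ⇒ x=2/(-3/5)=-3.3333
Confirm numerically:
  x=-3.158: |R|=0.93552 <1
  x=-2.001: |R|=0.42908 <1
  x=-1.772: |R|=0.30833 <1
  x=-1.733: |R|=0.28694 <1
  x=-3.867: |R|=1.18056 >1
  x=-3.732: |R|=1.13697 >1
  x=-3.677: |R|=1.11882 >1
So |R|<1 on (-3.3333, 0).

(-3.3333, 0).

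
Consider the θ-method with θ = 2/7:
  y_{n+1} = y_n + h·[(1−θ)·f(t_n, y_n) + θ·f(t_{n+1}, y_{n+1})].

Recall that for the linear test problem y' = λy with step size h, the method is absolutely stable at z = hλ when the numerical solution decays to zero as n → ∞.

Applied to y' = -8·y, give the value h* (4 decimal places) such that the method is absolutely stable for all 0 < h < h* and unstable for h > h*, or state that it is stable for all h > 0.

(-4.6667,0); λ=-8 ⇒ h* = (14/3)/8 = 0.5833.

Set f=λy, z=hλ:
  y_{n+1} = y_n + z·[5/7·y_n + 2/7·y_{n+1}] ⇒ (1 − 2/7z)y_{n+1} = (1 + 5/7z)y_n
  Hence R(z) = (1 + 5/7z)/(1 − 2/7z).

Boundary: |R(x)|=1, x<0.
x=-0.86: |R|=0.3096
R=−1: 1+5/7x = −1+2/7x ⇒ -3/7x=2 ⇒ x=2/(-3/7)=-4.6667
Confirm numerically:
  x=-4.382: |R|=0.94583 <1
  x=-4.365: |R|=0.94247 <1
  x=-3.587: |R|=0.77148 <1
  x=-2.029: |R|=0.28441 <1
  x=-5.018: |R|=1.06187 >1
  x=-4.933: |R|=1.04737 >1
  x=-4.798: |R|=1.02374 >1
Interval (-4.6667, 0).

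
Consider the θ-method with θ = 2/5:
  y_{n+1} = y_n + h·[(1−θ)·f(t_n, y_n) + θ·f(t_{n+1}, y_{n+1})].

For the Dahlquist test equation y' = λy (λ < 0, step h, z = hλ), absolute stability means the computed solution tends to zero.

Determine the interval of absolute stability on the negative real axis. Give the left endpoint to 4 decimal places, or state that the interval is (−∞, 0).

On y'=λy, z=hλ:
  y_{n+1} = y_n + z·[3/5·y_n + 2/5·y_{n+1}] ⇒ (1 − 2/5z)y_{n+1} = (1 + 3/5z)y_n
  Hence R(z) = (1 + 3/5z)/(1 − 2/5z).

Solve |R(x)|<1 on ℝ⁻.
x=-1.79: |R|=0.0431
R=−1: 1+3/5x = −1+2/5x ⇒ -1/5x=2 ⇒ x=2/(-1/5)=-10.0000
Confirm numerically:
  x=-8.749: |R|=0.94440 <1
  x=-7.234: |R|=0.85792 <1
  x=-6.816: |R|=0.82911 <1
  x=-4.843: |R|=0.64885 <1
  x=-10.289: |R|=1.01130 >1
  x=-10.044: |R|=1.00175 >1
So |R|<1 on (-10.0000, 0).

(-10.0000, 0).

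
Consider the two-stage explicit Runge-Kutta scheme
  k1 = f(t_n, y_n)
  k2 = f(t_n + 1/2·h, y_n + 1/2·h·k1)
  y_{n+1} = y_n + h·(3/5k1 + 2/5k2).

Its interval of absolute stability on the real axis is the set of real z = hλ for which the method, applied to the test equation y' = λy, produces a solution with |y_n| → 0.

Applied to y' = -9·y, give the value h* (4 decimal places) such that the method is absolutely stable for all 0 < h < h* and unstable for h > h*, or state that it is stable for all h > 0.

(-5.0000,0); λ=-9 ⇒ h* = (5)/9 = 0.5556.

Set f=λy, z=hλ:
  k1=λy_n ⇒ h·k1=z·y_n;  k2=λ(1+1/2z)y_n ⇒ h·k2=z(1+1/2z)y_n
  y_{n+1}/y_n = 1 + 3/5z + 2/5z(1+1/2z) = 1 + z + 1/5z²
  ⇒ R(z) = 1 + z + 1/5z².

Solve |R(x)|<1 on ℝ⁻.
x=-1.19: |R|=0.0932
R=1: x+1/5x²=0 ⇒ x=−5=-5.0000; min R=1−1/(4·1/5)=-0.2500>−1
Confirm numerically:
  x=-3.725: |R|=0.05013 <1
  x=-2.611: |R|=0.24754 <1
  x=-2.597: |R|=0.24812 <1
  x=-2.064: |R|=0.21198 <1
  x=-5.599: |R|=1.67076 >1
  x=-5.452: |R|=1.49286 >1
Stable set (-5.0000, 0).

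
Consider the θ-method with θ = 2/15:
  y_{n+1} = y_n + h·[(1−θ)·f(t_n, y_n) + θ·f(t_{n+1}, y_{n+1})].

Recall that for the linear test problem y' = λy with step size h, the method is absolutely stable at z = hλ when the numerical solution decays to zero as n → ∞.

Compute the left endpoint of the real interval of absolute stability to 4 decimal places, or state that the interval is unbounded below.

left endpoint -2.7273.

Set f=λy, z=hλ:
  y_{n+1} = y_n + z·[13/15·y_n + 2/15·y_{n+1}] ⇒ (1 − 2/15z)y_{n+1} = (1 + 13/15z)y_n
  ⇒ R(z) = (1 + 13/15z)/(1 − 2/15z).

Need |R(x)|<1, x<0.
x=-0.38: |R|=0.6383
R=−1: 1+13/15x = −1+2/15x ⇒ -11/15x=2 ⇒ x=2/(-11/15)=-2.7273
Confirm numerically:
  x=-2.563: |R|=0.91022 <1
  x=-2.407: |R|=0.82220 <1
  x=-1.487: |R|=0.24096 <1
  x=-3.214: |R|=1.24986 >1
  x=-3.078: |R|=1.18236 >1
  x=-2.903: |R|=1.09291 >1
Stable set (-2.7273, 0).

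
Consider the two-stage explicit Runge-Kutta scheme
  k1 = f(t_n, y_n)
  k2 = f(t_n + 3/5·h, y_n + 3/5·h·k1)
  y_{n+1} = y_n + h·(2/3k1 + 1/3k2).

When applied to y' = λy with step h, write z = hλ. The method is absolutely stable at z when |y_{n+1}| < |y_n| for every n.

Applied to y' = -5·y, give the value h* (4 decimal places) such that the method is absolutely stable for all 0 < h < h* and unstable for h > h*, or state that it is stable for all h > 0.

Set f=λy, z=hλ:
  k1=λy_n ⇒ h·k1=z·y_n;  k2=λ(1+3/5z)y_n ⇒ h·k2=z(1+3/5z)y_n
  y_{n+1}/y_n = 1 + 2/3z + 1/3z(1+3/5z) = 1 + z + 1/5z²
  ⇒ R(z) = 1 + z + 1/5z².

Find x<0 with |R(x)|<1.
x=-1.77: |R|=0.1434
R=1: x+1/5x²=0 ⇒ x=−5=-5.0000; min R=1−1/(4·1/5)=-0.2500>−1
Confirm numerically:
  x=-3.001: |R|=0.19980 <1
  x=-2.431: |R|=0.24905 <1
  x=-2.174: |R|=0.22874 <1
  x=-5.558: |R|=1.62027 >1
  x=-5.187: |R|=1.19399 >1
So |R|<1 on (-5.0000, 0).

(-5.0000,0); λ=-5 ⇒ h* = (5)/5 = 1.0000.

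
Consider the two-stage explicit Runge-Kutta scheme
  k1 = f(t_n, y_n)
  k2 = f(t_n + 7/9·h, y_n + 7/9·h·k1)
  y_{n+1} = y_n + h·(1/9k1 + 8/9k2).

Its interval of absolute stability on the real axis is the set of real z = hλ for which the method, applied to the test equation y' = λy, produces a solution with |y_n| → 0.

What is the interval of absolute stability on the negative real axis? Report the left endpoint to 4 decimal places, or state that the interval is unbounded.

z∈(-1.4464,0).

Test eqn y'=λy, z=hλ:
  k1=λy_n ⇒ h·k1=z·y_n;  k2=λ(1+7/9z)y_n ⇒ h·k2=z(1+7/9z)y_n
  y_{n+1}/y_n = 1 + 1/9z + 8/9z(1+7/9z) = 1 + z + 56/81z²
  R(z) = 1 + z + 56/81z².

Solve |R(x)|<1 on ℝ⁻.
x=-1.32: |R|=0.8846
R=1: x+56/81x²=0 ⇒ x=−81/56=-1.4464; min R=1−1/(4·56/81)=0.6384>−1
Confirm numerically:
  x=-1.003: |R|=0.69251 <1
  x=-0.772: |R|=0.64004 <1
  x=-0.725: |R|=0.63840 <1
  x=-0.648: |R|=0.64230 <1
  x=-1.929: |R|=1.64357 >1
  x=-1.704: |R|=1.30344 >1
Stable set (-1.4464, 0).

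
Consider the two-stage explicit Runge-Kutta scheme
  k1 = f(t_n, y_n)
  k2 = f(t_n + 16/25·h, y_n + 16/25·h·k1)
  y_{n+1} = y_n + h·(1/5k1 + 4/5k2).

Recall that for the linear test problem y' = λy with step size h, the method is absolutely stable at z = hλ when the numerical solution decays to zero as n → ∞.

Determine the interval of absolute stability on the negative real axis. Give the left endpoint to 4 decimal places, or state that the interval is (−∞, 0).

z∈(-1.9531,0).

Set f=λy, z=hλ:
  k1=λy_n ⇒ h·k1=z·y_n;  k2=λ(1+16/25z)y_n ⇒ h·k2=z(1+16/25z)y_n
  y_{n+1}/y_n = 1 + 1/5z + 4/5z(1+16/25z) = 1 + z + 64/125z²
  Hence R(z) = 1 + z + 64/125z².

Solve |R(x)|<1 on ℝ⁻.
x=-1.21: |R|=0.5396
R=1: x+64/125x²=0 ⇒ x=−125/64=-1.9531; min R=1−1/(4·64/125)=0.5117>−1
Confirm numerically:
  x=-1.806: |R|=0.86396 <1
  x=-1.729: |R|=0.80159 <1
  x=-1.677: |R|=0.76291 <1
  x=-1.152: |R|=0.52748 <1
  x=-2.338: |R|=1.46072 >1
  x=-2.014: |R|=1.06277 >1
  x=-1.994: |R|=1.04173 >1
Stable set (-1.9531, 0).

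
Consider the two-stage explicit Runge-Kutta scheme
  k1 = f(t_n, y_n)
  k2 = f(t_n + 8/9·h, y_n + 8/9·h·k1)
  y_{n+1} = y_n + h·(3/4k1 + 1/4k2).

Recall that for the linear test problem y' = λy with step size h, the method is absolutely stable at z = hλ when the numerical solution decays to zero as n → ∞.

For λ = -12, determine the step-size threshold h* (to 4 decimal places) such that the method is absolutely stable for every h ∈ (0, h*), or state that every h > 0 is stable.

Set f=λy, z=hλ:
  k1=λy_n ⇒ h·k1=z·y_n;  k2=λ(1+8/9z)y_n ⇒ h·k2=z(1+8/9z)y_n
  y_{n+1}/y_n = 1 + 3/4z + 1/4z(1+8/9z) = 1 + z + 2/9z²
  ⇒ R(z) = 1 + z + 2/9z².

Boundary: |R(x)|=1, x<0.
x=-1.22: |R|=0.1108
R=1: x+2/9x²=0 ⇒ x=−9/2=-4.5000; min R=1−1/(4·2/9)=-0.1250>−1
Confirm numerically:
  x=-4.213: |R|=0.73130 <1
  x=-3.112: |R|=0.04012 <1
  x=-2.210: |R|=0.12464 <1
  x=-4.917: |R|=1.45564 >1
  x=-4.862: |R|=1.39112 >1
  x=-4.655: |R|=1.16034 >1
So |R|<1 on (-4.5000, 0).

(-4.5000,0); λ=-12 ⇒ h* = (9/2)/12 = 0.3750.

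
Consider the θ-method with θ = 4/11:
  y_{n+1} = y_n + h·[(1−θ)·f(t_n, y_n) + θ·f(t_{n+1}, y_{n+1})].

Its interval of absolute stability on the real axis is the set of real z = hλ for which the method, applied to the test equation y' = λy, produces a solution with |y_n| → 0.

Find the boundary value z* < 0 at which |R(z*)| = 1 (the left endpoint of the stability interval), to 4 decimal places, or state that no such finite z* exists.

Set f=λy, z=hλ:
  y_{n+1} = y_n + z·[7/11·y_n + 4/11·y_{n+1}] ⇒ (1 − 4/11z)y_{n+1} = (1 + 7/11z)y_n
  Hence R(z) = (1 + 7/11z)/(1 − 4/11z).

Boundary: |R(x)|=1, x<0.
x=-0.87: |R|=0.3391
R=−1: 1+7/11x = −1+4/11x ⇒ -3/11x=2 ⇒ x=2/(-3/11)=-7.3333
Confirm numerically:
  x=-6.611: |R|=0.94213 <1
  x=-5.485: |R|=0.83166 <1
  x=-4.098: |R|=0.64566 <1
  x=-7.707: |R|=1.02680 >1
  x=-7.480: |R|=1.01075 >1
  x=-7.409: |R|=1.00559 >1
So |R|<1 on (-7.3333, 0).

z* = -7.3333.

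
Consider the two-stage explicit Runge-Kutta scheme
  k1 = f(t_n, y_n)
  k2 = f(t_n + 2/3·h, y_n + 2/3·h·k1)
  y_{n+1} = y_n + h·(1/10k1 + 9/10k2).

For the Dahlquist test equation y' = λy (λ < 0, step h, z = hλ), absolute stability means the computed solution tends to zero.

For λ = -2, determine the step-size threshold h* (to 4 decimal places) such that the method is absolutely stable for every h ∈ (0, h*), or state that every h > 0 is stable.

Test eqn y'=λy, z=hλ:
  k1=λy_n ⇒ h·k1=z·y_n;  k2=λ(1+2/3z)y_n ⇒ h·k2=z(1+2/3z)y_n
  y_{n+1}/y_n = 1 + 1/10z + 9/10z(1+2/3z) = 1 + z + 3/5z²
  ⇒ R(z) = 1 + z + 3/5z².

Boundary: |R(x)|=1, x<0.
x=-0.5: |R|=0.6500
R=1: x+3/5x²=0 ⇒ x=−5/3=-1.6667; min R=1−1/(4·3/5)=0.5833>−1
Confirm numerically:
  x=-1.427: |R|=0.79480 <1
  x=-1.290: |R|=0.70846 <1
  x=-1.132: |R|=0.63685 <1
  x=-2.010: |R|=1.41406 >1
  x=-1.853: |R|=1.20717 >1
  x=-1.780: |R|=1.12104 >1
Stable set (-1.6667, 0).

(-1.6667,0); λ=-2 ⇒ h* = (5/3)/2 = 0.8333.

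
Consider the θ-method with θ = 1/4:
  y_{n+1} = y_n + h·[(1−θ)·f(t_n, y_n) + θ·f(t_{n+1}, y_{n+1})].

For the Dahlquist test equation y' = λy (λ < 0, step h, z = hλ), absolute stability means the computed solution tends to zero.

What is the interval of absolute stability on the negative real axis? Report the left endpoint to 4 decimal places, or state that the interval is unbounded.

Set f=λy, z=hλ:
  y_{n+1} = y_n + z·[3/4·y_n + 1/4·y_{n+1}] ⇒ (1 − 1/4z)y_{n+1} = (1 + 3/4z)y_n
  ⇒ R(z) = (1 + 3/4z)/(1 − 1/4z).

Find x<0 with |R(x)|<1.
x=-0.92: |R|=0.2520
R=−1: 1+3/4x = −1+1/4x ⇒ -1/2x=2 ⇒ x=2/(-1/2)=-4.0000
Confirm numerically:
  x=-3.757: |R|=0.93735 <1
  x=-3.715: |R|=0.92612 <1
  x=-2.450: |R|=0.51938 <1
  x=-2.185: |R|=0.41310 <1
  x=-4.297: |R|=1.07159 >1
  x=-4.289: |R|=1.06973 >1
  x=-4.191: |R|=1.04664 >1
Interval (-4.0000, 0).

z∈(-4.0000,0).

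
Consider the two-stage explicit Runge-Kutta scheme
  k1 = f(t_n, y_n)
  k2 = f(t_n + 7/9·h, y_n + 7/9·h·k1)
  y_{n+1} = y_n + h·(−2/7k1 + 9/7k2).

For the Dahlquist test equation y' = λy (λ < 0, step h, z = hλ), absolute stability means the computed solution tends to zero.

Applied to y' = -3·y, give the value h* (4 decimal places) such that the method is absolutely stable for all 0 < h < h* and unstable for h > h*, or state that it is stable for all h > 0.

(-1.0000,0); λ=-3 ⇒ h* = (1)/3 = 0.3333.

Test eqn y'=λy, z=hλ:
  k1=λy_n ⇒ h·k1=z·y_n;  k2=λ(1+7/9z)y_n ⇒ h·k2=z(1+7/9z)y_n
  y_{n+1}/y_n = 1 − 2/7z + 9/7z(1+7/9z) = 1 + z + z²
  ⇒ R(z) = 1 + z + z².

Need |R(x)|<1, x<0.
x=-1.57: |R|=1.8949
R=1: x+1x²=0 ⇒ x=−1=-1.0000; min R=1−1/(4·1)=0.7500>−1
Confirm numerically:
  x=-0.843: |R|=0.86765 <1
  x=-0.797: |R|=0.83821 <1
  x=-0.593: |R|=0.75865 <1
  x=-0.580: |R|=0.75640 <1
  x=-1.201: |R|=1.24140 >1
  x=-1.182: |R|=1.21512 >1
  x=-1.140: |R|=1.15960 >1
So |R|<1 on (-1.0000, 0).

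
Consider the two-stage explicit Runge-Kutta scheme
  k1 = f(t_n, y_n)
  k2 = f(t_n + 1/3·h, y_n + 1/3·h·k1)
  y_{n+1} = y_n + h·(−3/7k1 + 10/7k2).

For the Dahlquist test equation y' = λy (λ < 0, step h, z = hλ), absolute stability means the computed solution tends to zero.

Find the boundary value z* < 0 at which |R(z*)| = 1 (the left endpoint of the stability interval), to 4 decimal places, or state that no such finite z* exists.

With y'=λy (z=hλ):
  k1=λy_n ⇒ h·k1=z·y_n;  k2=λ(1+1/3z)y_n ⇒ h·k2=z(1+1/3z)y_n
  y_{n+1}/y_n = 1 − 3/7z + 10/7z(1+1/3z) = 1 + z + 10/21z²
  R(z) = 1 + z + 10/21z².

Find x<0 with |R(x)|<1.
x=-0.73: |R|=0.5238
R=1: x+10/21x²=0 ⇒ x=−21/10=-2.1000; min R=1−1/(4·10/21)=0.4750>−1
Confirm numerically:
  x=-1.438: |R|=0.54669 <1
  x=-1.156: |R|=0.48035 <1
  x=-0.957: |R|=0.47912 <1
  x=-2.599: |R|=1.61757 >1
  x=-2.345: |R|=1.27358 >1
So |R|<1 on (-2.1000, 0).

z* = -2.1000.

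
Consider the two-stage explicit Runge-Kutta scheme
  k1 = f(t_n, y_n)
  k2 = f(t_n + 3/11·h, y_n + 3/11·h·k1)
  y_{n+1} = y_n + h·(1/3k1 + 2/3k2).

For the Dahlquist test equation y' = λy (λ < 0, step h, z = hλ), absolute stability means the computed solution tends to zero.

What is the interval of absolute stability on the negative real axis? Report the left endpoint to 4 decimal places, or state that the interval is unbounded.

With y'=λy (z=hλ):
  k1=λy_n ⇒ h·k1=z·y_n;  k2=λ(1+3/11z)y_n ⇒ h·k2=z(1+3/11z)y_n
  y_{n+1}/y_n = 1 + 1/3z + 2/3z(1+3/11z) = 1 + z + 2/11z²
  Hence R(z) = 1 + z + 2/11z².

Solve |R(x)|<1 on ℝ⁻.
x=-1.46: |R|=0.0724
R=1: x+2/11x²=0 ⇒ x=−11/2=-5.5000; min R=1−1/(4·2/11)=-0.3750>−1
Confirm numerically:
  x=-4.941: |R|=0.49781 <1
  x=-2.996: |R|=0.36400 <1
  x=-2.787: |R|=0.37475 <1
  x=-5.579: |R|=1.08013 >1
  x=-5.578: |R|=1.07911 >1
Stable set (-5.5000, 0).

(-5.5000, 0).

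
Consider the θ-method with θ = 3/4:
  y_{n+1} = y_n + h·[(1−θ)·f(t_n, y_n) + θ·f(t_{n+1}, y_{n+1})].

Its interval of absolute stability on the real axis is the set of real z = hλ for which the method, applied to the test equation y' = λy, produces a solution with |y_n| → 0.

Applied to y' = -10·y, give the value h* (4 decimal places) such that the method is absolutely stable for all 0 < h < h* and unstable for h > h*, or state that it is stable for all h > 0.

With y'=λy (z=hλ):
  y_{n+1} = y_n + z·[1/4·y_n + 3/4·y_{n+1}] ⇒ (1 − 3/4z)y_{n+1} = (1 + 1/4z)y_n
  so R(z) = (1 + 1/4z)/(1 − 3/4z).

Solve |R(x)|<1 on ℝ⁻.
x=-1.41: |R|=0.3147
x=-2: |R|=0.2000
x=-10: |R|=0.1765
x=-100: |R|=0.3158
θ=3/4≥1/2 ⇒ |1+1/4x|<|1−3/4x| ∀x<0 ⇒ stable on all of ℝ⁻.

(−∞, 0) — no finite endpoint. Any h>0 works for λ=-10.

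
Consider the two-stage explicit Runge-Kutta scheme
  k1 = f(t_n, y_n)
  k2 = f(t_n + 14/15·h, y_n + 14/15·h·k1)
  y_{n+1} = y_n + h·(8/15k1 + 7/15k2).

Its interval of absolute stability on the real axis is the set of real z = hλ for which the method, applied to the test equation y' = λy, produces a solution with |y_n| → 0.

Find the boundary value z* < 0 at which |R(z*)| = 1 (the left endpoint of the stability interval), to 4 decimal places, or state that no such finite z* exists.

z* = -2.2959.

With y'=λy (z=hλ):
  k1=λy_n ⇒ h·k1=z·y_n;  k2=λ(1+14/15z)y_n ⇒ h·k2=z(1+14/15z)y_n
  y_{n+1}/y_n = 1 + 8/15z + 7/15z(1+14/15z) = 1 + z + 98/225z²
  R(z) = 1 + z + 98/225z².

Find x<0 with |R(x)|<1.
x=-0.83: |R|=0.4701
R=1: x+98/225x²=0 ⇒ x=−225/98=-2.2959; min R=1−1/(4·98/225)=0.4260>−1
Confirm numerically:
  x=-2.154: |R|=0.86685 <1
  x=-1.916: |R|=0.68295 <1
  x=-1.408: |R|=0.45547 <1
  x=-2.856: |R|=1.69671 >1
  x=-2.853: |R|=1.69225 >1
  x=-2.401: |R|=1.10989 >1
Interval (-2.2959, 0).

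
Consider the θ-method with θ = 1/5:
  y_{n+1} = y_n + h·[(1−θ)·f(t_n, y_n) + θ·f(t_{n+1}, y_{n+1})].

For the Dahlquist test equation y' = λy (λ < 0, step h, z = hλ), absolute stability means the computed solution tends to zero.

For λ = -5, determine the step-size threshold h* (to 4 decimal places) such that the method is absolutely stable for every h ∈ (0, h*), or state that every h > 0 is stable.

(-3.3333,0); λ=-5 ⇒ h* = (10/3)/5 = 0.6667.

Test eqn y'=λy, z=hλ:
  y_{n+1} = y_n + z·[4/5·y_n + 1/5·y_{n+1}] ⇒ (1 − 1/5z)y_{n+1} = (1 + 4/5z)y_n
  Hence R(z) = (1 + 4/5z)/(1 − 1/5z).

Boundary: |R(x)|=1, x<0.
x=-1.49: |R|=0.1479
R=−1: 1+4/5x = −1+1/5x ⇒ -3/5x=2 ⇒ x=2/(-3/5)=-3.3333
Confirm numerically:
  x=-2.892: |R|=0.83224 <1
  x=-2.753: |R|=0.77544 <1
  x=-1.390: |R|=0.08764 <1
  x=-3.877: |R|=1.18373 >1
  x=-3.864: |R|=1.17960 >1
  x=-3.809: |R|=1.16199 >1
Stable set (-3.3333, 0).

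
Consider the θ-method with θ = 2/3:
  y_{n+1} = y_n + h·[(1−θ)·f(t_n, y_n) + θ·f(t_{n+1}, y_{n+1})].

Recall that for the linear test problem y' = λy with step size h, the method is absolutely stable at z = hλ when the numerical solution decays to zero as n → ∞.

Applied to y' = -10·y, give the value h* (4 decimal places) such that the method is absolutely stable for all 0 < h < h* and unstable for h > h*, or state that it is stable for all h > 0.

With y'=λy (z=hλ):
  y_{n+1} = y_n + z·[1/3·y_n + 2/3·y_{n+1}] ⇒ (1 − 2/3z)y_{n+1} = (1 + 1/3z)y_n
  R(z) = (1 + 1/3z)/(1 − 2/3z).

Solve |R(x)|<1 on ℝ⁻.
x=-1.2: |R|=0.3333
x=-2: |R|=0.1429
x=-10: |R|=0.3043
x=-100: |R|=0.4778
θ=2/3≥1/2 ⇒ |1+1/3x|<|1−2/3x| ∀x<0 ⇒ interval (−∞,0).

unbounded; (−∞, 0). Any h>0 works for λ=-10.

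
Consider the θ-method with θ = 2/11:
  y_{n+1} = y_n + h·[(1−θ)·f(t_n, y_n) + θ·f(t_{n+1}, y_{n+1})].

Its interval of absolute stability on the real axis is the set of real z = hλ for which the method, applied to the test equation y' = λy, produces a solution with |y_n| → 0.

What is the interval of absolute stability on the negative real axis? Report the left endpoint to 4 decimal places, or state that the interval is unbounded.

Set f=λy, z=hλ:
  y_{n+1} = y_n + z·[9/11·y_n + 2/11·y_{n+1}] ⇒ (1 − 2/11z)y_{n+1} = (1 + 9/11z)y_n
  R(z) = (1 + 9/11z)/(1 − 2/11z).

Find x<0 with |R(x)|<1.
x=-0.77: |R|=0.3246
R=−1: 1+9/11x = −1+2/11x ⇒ -7/11x=2 ⇒ x=2/(-7/11)=-3.1429
Confirm numerically:
  x=-1.859: |R|=0.38939 <1
  x=-1.535: |R|=0.20007 <1
  x=-1.463: |R|=0.15561 <1
  x=-3.607: |R|=1.17838 >1
  x=-3.511: |R|=1.14299 >1
  x=-3.249: |R|=1.04246 >1
Interval (-3.1429, 0).

(-3.1429, 0).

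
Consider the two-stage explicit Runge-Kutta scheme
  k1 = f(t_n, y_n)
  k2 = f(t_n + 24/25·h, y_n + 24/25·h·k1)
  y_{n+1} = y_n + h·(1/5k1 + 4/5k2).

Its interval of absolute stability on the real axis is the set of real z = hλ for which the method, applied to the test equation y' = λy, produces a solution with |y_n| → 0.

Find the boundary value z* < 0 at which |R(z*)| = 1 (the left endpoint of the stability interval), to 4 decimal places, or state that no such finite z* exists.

With y'=λy (z=hλ):
  k1=λy_n ⇒ h·k1=z·y_n;  k2=λ(1+24/25z)y_n ⇒ h·k2=z(1+24/25z)y_n
  y_{n+1}/y_n = 1 + 1/5z + 4/5z(1+24/25z) = 1 + z + 96/125z²
  R(z) = 1 + z + 96/125z².

Solve |R(x)|<1 on ℝ⁻.
x=-0.59: |R|=0.6773
R=1: x+96/125x²=0 ⇒ x=−125/96=-1.3021; min R=1−1/(4·96/125)=0.6745>−1
Confirm numerically:
  x=-0.875: |R|=0.71300 <1
  x=-0.721: |R|=0.67824 <1
  x=-0.557: |R|=0.68127 <1
  x=-1.869: |R|=1.81375 >1
  x=-1.701: |R|=1.52113 >1
So |R|<1 on (-1.3021, 0).

left endpoint -1.3021.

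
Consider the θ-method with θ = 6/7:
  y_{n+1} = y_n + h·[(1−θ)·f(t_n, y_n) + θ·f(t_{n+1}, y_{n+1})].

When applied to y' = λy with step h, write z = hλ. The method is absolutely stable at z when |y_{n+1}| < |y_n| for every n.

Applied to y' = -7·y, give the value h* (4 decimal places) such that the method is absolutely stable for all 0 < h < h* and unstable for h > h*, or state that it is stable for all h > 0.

(−∞, 0) — no finite endpoint. Any h>0 works for λ=-7.

On y'=λy, z=hλ:
  y_{n+1} = y_n + z·[1/7·y_n + 6/7·y_{n+1}] ⇒ (1 − 6/7z)y_{n+1} = (1 + 1/7z)y_n
  so R(z) = (1 + 1/7z)/(1 − 6/7z).

Solve |R(x)|<1 on ℝ⁻.
x=-1.29: |R|=0.3874
x=-2: |R|=0.2632
x=-10: |R|=0.0448
x=-100: |R|=0.1532
θ=6/7≥1/2 ⇒ |1+1/7x|<|1−6/7x| ∀x<0 ⇒ interval (−∞,0).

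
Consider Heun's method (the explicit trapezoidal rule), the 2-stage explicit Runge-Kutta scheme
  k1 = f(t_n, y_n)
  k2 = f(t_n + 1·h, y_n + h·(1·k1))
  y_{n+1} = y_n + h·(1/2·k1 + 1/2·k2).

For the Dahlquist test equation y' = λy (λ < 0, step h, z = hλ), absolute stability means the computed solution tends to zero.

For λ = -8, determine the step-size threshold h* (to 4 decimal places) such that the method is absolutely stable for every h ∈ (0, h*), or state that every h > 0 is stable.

(-2.0000,0); λ=-8 ⇒ h* = 0.2500.

On y'=λy, z=hλ:
  order 2, 2-stage ⇒ R(z)=1+z+z^2/2
  (e.g. R(-1.39)=0.57605, |R|=0.57605)

Need |R(x)|<1, x<0.
x=-1.39: |R|=0.5760
|R(-1.93)|=0.9325 |R(-1.78)|=0.8042 |R(-0.88)|=0.5072
Bisect:
  x_lo=-2.8738 |R|=2.2556  x_hi=-0.3970 |R|=0.6818
  mid=-1.63544 |R|=0.70189 →hi
  mid=-2.25464 |R|=1.28706 →lo
  mid=-1.94504 |R|=0.94655 →hi
  mid=-2.09984 |R|=1.10482 →lo
  mid=-2.02244 |R|=1.02269 →lo
  mid=-1.98374 |R|=0.98387 →hi
  mid=-2.00309 |R|=1.00309 →lo
  ...
  [-2.00006,-1.99991] ⇒ x*=-2.0000
Interval (-2.0000, 0).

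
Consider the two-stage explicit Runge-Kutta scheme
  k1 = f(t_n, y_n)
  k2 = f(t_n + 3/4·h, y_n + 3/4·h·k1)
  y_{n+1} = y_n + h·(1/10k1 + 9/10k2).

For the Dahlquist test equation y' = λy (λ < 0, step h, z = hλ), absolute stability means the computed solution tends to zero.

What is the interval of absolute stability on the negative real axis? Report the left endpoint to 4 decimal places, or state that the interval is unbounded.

(-1.4815, 0).

On y'=λy, z=hλ:
  k1=λy_n ⇒ h·k1=z·y_n;  k2=λ(1+3/4z)y_n ⇒ h·k2=z(1+3/4z)y_n
  y_{n+1}/y_n = 1 + 1/10z + 9/10z(1+3/4z) = 1 + z + 27/40z²
  ⇒ R(z) = 1 + z + 27/40z².

Find x<0 with |R(x)|<1.
x=-0.37: |R|=0.7224
R=1: x+27/40x²=0 ⇒ x=−40/27=-1.4815; min R=1−1/(4·27/40)=0.6296>−1
Confirm numerically:
  x=-1.031: |R|=0.68650 <1
  x=-0.922: |R|=0.65181 <1
  x=-0.795: |R|=0.63162 <1
  x=-0.601: |R|=0.64281 <1
  x=-1.956: |R|=1.62651 >1
  x=-1.895: |R|=1.52894 >1
Stable set (-1.4815, 0).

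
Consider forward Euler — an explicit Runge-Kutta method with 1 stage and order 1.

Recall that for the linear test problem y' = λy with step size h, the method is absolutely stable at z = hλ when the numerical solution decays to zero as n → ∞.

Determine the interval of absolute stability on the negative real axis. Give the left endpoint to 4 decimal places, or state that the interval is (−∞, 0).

With y'=λy (z=hλ):
  order 1, 1-stage ⇒ R(z)=1+z
  (e.g. R(-1.02)=-0.02000, |R|=0.02000)

Solve |R(x)|<1 on ℝ⁻.
x=-1.02: |R|=0.0200
|R(-1.45)|=0.4500 |R(-1.42)|=0.4200 |R(-1.07)|=0.0700
Bisect:
  x_lo=-2.4772 |R|=1.4772  x_hi=-0.3319 |R|=0.6681
  mid=-1.40455 |R|=0.40455 →hi
  mid=-1.94089 |R|=0.94089 →hi
  mid=-2.20905 |R|=1.20905 →lo
  mid=-2.07497 |R|=1.07497 →lo
  mid=-2.00793 |R|=1.00793 →lo
  mid=-1.97441 |R|=0.97441 →hi
  mid=-1.99117 |R|=0.99117 →hi
  mid=-1.99955 |R|=0.99955 →hi
  mid=-2.00374 |R|=1.00374 →lo
  ...
  [-2.00007,-1.99994] ⇒ x*=-2.0000
Interval (-2.0000, 0).

z∈(-2.0000,0).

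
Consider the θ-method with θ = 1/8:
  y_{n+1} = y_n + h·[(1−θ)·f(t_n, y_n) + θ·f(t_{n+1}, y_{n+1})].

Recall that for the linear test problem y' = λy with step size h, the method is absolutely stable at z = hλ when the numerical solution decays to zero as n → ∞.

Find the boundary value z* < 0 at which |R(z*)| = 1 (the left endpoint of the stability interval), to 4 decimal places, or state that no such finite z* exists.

z* = -2.6667.

With y'=λy (z=hλ):
  y_{n+1} = y_n + z·[7/8·y_n + 1/8·y_{n+1}] ⇒ (1 − 1/8z)y_{n+1} = (1 + 7/8z)y_n
  R(z) = (1 + 7/8z)/(1 − 1/8z).

Solve |R(x)|<1 on ℝ⁻.
x=-0.41: |R|=0.6100
R=−1: 1+7/8x = −1+1/8x ⇒ -3/4x=2 ⇒ x=2/(-3/4)=-2.6667
Confirm numerically:
  x=-2.329: |R|=0.80385 <1
  x=-2.030: |R|=0.61914 <1
  x=-1.329: |R|=0.13967 <1
  x=-1.290: |R|=0.11087 <1
  x=-2.928: |R|=1.14348 >1
  x=-2.924: |R|=1.14134 >1
Stable set (-2.6667, 0).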